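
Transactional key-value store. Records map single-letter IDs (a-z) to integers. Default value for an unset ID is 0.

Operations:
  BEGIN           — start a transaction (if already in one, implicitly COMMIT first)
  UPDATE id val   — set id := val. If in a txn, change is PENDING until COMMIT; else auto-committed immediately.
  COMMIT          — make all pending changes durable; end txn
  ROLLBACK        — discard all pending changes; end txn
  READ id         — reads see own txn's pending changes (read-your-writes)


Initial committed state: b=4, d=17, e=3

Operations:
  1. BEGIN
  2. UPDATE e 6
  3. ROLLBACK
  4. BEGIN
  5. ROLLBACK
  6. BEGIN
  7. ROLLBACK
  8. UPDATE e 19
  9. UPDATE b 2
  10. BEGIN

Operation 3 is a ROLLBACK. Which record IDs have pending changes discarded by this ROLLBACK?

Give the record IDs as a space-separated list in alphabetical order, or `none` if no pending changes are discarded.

Initial committed: {b=4, d=17, e=3}
Op 1: BEGIN: in_txn=True, pending={}
Op 2: UPDATE e=6 (pending; pending now {e=6})
Op 3: ROLLBACK: discarded pending ['e']; in_txn=False
Op 4: BEGIN: in_txn=True, pending={}
Op 5: ROLLBACK: discarded pending []; in_txn=False
Op 6: BEGIN: in_txn=True, pending={}
Op 7: ROLLBACK: discarded pending []; in_txn=False
Op 8: UPDATE e=19 (auto-commit; committed e=19)
Op 9: UPDATE b=2 (auto-commit; committed b=2)
Op 10: BEGIN: in_txn=True, pending={}
ROLLBACK at op 3 discards: ['e']

Answer: e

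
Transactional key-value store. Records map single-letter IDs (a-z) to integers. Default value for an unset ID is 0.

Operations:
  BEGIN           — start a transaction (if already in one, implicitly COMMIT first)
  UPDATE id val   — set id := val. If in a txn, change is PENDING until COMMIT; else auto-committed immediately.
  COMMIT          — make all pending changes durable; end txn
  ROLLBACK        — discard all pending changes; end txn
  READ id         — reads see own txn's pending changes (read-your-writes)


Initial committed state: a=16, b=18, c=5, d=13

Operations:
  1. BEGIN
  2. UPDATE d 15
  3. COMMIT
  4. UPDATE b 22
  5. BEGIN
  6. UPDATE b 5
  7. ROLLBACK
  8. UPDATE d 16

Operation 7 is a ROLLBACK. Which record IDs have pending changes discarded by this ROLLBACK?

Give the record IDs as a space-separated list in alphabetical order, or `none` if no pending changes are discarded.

Answer: b

Derivation:
Initial committed: {a=16, b=18, c=5, d=13}
Op 1: BEGIN: in_txn=True, pending={}
Op 2: UPDATE d=15 (pending; pending now {d=15})
Op 3: COMMIT: merged ['d'] into committed; committed now {a=16, b=18, c=5, d=15}
Op 4: UPDATE b=22 (auto-commit; committed b=22)
Op 5: BEGIN: in_txn=True, pending={}
Op 6: UPDATE b=5 (pending; pending now {b=5})
Op 7: ROLLBACK: discarded pending ['b']; in_txn=False
Op 8: UPDATE d=16 (auto-commit; committed d=16)
ROLLBACK at op 7 discards: ['b']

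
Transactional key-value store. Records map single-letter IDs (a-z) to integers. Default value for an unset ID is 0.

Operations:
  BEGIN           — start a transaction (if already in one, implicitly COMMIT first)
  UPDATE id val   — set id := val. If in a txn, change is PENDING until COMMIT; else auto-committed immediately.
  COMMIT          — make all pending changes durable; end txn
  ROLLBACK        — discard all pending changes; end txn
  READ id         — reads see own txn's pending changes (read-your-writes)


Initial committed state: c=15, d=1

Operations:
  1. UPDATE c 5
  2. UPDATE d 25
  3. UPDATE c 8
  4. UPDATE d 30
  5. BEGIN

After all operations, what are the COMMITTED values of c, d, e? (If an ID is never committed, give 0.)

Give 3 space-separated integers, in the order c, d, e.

Initial committed: {c=15, d=1}
Op 1: UPDATE c=5 (auto-commit; committed c=5)
Op 2: UPDATE d=25 (auto-commit; committed d=25)
Op 3: UPDATE c=8 (auto-commit; committed c=8)
Op 4: UPDATE d=30 (auto-commit; committed d=30)
Op 5: BEGIN: in_txn=True, pending={}
Final committed: {c=8, d=30}

Answer: 8 30 0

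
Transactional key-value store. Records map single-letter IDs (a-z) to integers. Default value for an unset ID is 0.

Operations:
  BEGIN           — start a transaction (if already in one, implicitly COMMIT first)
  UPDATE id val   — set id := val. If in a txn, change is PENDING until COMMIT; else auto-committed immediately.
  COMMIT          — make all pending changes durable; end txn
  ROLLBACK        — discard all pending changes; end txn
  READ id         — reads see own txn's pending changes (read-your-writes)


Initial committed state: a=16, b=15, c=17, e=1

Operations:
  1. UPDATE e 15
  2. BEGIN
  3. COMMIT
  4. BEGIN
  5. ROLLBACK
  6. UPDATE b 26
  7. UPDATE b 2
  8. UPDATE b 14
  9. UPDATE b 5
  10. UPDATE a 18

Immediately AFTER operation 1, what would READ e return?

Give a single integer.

Answer: 15

Derivation:
Initial committed: {a=16, b=15, c=17, e=1}
Op 1: UPDATE e=15 (auto-commit; committed e=15)
After op 1: visible(e) = 15 (pending={}, committed={a=16, b=15, c=17, e=15})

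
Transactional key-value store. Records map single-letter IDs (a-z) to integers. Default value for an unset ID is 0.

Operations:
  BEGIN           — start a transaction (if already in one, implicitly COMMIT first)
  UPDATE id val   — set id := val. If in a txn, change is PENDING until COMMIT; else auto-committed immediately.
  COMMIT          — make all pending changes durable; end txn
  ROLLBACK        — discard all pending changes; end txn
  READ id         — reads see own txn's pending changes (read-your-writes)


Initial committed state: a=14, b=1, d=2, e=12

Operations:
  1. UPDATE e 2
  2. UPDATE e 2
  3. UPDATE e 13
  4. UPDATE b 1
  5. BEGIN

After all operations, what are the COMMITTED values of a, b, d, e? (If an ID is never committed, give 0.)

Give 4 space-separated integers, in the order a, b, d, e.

Initial committed: {a=14, b=1, d=2, e=12}
Op 1: UPDATE e=2 (auto-commit; committed e=2)
Op 2: UPDATE e=2 (auto-commit; committed e=2)
Op 3: UPDATE e=13 (auto-commit; committed e=13)
Op 4: UPDATE b=1 (auto-commit; committed b=1)
Op 5: BEGIN: in_txn=True, pending={}
Final committed: {a=14, b=1, d=2, e=13}

Answer: 14 1 2 13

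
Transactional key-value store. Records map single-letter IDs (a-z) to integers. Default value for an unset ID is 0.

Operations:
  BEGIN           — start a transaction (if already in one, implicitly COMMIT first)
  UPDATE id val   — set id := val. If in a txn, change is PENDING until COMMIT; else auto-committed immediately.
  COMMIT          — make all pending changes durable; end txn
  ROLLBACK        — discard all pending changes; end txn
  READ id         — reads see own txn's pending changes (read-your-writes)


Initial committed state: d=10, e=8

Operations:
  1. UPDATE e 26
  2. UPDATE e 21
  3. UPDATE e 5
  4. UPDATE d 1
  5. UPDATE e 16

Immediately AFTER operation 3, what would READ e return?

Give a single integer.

Answer: 5

Derivation:
Initial committed: {d=10, e=8}
Op 1: UPDATE e=26 (auto-commit; committed e=26)
Op 2: UPDATE e=21 (auto-commit; committed e=21)
Op 3: UPDATE e=5 (auto-commit; committed e=5)
After op 3: visible(e) = 5 (pending={}, committed={d=10, e=5})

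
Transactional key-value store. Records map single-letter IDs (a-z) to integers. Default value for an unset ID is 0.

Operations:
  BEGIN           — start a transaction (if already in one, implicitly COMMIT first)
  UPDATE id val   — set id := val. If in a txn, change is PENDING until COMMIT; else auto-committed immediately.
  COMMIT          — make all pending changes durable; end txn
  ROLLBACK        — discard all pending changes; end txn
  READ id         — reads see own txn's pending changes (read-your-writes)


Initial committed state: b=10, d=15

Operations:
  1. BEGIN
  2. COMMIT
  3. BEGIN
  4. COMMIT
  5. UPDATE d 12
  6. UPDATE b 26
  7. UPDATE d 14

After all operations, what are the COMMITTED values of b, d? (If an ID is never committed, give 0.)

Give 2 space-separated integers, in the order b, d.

Initial committed: {b=10, d=15}
Op 1: BEGIN: in_txn=True, pending={}
Op 2: COMMIT: merged [] into committed; committed now {b=10, d=15}
Op 3: BEGIN: in_txn=True, pending={}
Op 4: COMMIT: merged [] into committed; committed now {b=10, d=15}
Op 5: UPDATE d=12 (auto-commit; committed d=12)
Op 6: UPDATE b=26 (auto-commit; committed b=26)
Op 7: UPDATE d=14 (auto-commit; committed d=14)
Final committed: {b=26, d=14}

Answer: 26 14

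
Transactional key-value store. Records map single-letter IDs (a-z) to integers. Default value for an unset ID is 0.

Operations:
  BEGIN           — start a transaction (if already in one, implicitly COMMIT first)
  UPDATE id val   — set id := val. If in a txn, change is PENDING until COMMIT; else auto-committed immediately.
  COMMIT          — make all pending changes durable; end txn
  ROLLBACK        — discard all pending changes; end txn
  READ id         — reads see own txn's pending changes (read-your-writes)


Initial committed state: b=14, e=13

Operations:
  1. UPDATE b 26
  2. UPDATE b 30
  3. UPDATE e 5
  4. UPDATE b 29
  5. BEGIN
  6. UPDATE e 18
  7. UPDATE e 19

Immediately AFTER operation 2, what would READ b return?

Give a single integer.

Answer: 30

Derivation:
Initial committed: {b=14, e=13}
Op 1: UPDATE b=26 (auto-commit; committed b=26)
Op 2: UPDATE b=30 (auto-commit; committed b=30)
After op 2: visible(b) = 30 (pending={}, committed={b=30, e=13})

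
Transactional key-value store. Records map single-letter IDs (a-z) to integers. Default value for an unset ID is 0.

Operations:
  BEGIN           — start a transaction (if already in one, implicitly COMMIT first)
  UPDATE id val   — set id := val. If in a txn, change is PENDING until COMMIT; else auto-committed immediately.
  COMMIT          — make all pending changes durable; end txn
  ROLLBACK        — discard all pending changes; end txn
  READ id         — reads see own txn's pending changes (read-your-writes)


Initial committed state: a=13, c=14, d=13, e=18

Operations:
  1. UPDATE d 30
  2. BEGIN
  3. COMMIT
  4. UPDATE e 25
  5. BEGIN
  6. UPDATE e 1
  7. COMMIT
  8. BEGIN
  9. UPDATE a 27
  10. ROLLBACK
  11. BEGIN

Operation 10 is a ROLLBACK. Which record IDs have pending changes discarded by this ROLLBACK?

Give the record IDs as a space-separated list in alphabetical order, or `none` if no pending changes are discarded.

Answer: a

Derivation:
Initial committed: {a=13, c=14, d=13, e=18}
Op 1: UPDATE d=30 (auto-commit; committed d=30)
Op 2: BEGIN: in_txn=True, pending={}
Op 3: COMMIT: merged [] into committed; committed now {a=13, c=14, d=30, e=18}
Op 4: UPDATE e=25 (auto-commit; committed e=25)
Op 5: BEGIN: in_txn=True, pending={}
Op 6: UPDATE e=1 (pending; pending now {e=1})
Op 7: COMMIT: merged ['e'] into committed; committed now {a=13, c=14, d=30, e=1}
Op 8: BEGIN: in_txn=True, pending={}
Op 9: UPDATE a=27 (pending; pending now {a=27})
Op 10: ROLLBACK: discarded pending ['a']; in_txn=False
Op 11: BEGIN: in_txn=True, pending={}
ROLLBACK at op 10 discards: ['a']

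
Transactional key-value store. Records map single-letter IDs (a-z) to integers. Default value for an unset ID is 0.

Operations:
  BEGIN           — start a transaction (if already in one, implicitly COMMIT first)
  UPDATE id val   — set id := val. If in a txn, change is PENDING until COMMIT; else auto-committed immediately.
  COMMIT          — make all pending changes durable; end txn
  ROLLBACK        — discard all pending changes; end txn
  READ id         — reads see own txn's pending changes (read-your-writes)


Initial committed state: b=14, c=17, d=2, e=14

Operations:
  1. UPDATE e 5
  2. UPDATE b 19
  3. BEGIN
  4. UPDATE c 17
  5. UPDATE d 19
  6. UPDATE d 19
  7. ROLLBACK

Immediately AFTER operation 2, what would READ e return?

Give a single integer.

Initial committed: {b=14, c=17, d=2, e=14}
Op 1: UPDATE e=5 (auto-commit; committed e=5)
Op 2: UPDATE b=19 (auto-commit; committed b=19)
After op 2: visible(e) = 5 (pending={}, committed={b=19, c=17, d=2, e=5})

Answer: 5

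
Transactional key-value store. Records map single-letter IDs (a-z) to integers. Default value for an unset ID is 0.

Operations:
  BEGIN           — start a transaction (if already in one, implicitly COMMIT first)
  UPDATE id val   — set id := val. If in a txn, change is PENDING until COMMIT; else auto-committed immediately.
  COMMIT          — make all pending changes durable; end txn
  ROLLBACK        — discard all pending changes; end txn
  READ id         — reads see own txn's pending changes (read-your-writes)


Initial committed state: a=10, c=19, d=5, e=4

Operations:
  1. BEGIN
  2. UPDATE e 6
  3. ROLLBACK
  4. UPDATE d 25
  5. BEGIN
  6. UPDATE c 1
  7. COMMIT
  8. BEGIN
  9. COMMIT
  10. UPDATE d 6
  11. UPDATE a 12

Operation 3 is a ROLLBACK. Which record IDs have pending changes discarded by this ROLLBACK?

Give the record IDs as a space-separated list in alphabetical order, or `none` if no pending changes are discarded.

Initial committed: {a=10, c=19, d=5, e=4}
Op 1: BEGIN: in_txn=True, pending={}
Op 2: UPDATE e=6 (pending; pending now {e=6})
Op 3: ROLLBACK: discarded pending ['e']; in_txn=False
Op 4: UPDATE d=25 (auto-commit; committed d=25)
Op 5: BEGIN: in_txn=True, pending={}
Op 6: UPDATE c=1 (pending; pending now {c=1})
Op 7: COMMIT: merged ['c'] into committed; committed now {a=10, c=1, d=25, e=4}
Op 8: BEGIN: in_txn=True, pending={}
Op 9: COMMIT: merged [] into committed; committed now {a=10, c=1, d=25, e=4}
Op 10: UPDATE d=6 (auto-commit; committed d=6)
Op 11: UPDATE a=12 (auto-commit; committed a=12)
ROLLBACK at op 3 discards: ['e']

Answer: e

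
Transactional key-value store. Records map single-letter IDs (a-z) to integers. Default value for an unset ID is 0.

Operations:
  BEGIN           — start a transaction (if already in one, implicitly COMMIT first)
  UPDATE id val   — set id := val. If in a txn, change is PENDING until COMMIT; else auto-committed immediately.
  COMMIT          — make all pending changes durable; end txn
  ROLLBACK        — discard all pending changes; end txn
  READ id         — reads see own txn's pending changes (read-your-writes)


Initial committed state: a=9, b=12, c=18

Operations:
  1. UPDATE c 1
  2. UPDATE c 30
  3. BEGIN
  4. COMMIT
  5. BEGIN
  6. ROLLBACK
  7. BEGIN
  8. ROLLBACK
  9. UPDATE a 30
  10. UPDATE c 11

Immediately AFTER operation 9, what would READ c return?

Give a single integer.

Initial committed: {a=9, b=12, c=18}
Op 1: UPDATE c=1 (auto-commit; committed c=1)
Op 2: UPDATE c=30 (auto-commit; committed c=30)
Op 3: BEGIN: in_txn=True, pending={}
Op 4: COMMIT: merged [] into committed; committed now {a=9, b=12, c=30}
Op 5: BEGIN: in_txn=True, pending={}
Op 6: ROLLBACK: discarded pending []; in_txn=False
Op 7: BEGIN: in_txn=True, pending={}
Op 8: ROLLBACK: discarded pending []; in_txn=False
Op 9: UPDATE a=30 (auto-commit; committed a=30)
After op 9: visible(c) = 30 (pending={}, committed={a=30, b=12, c=30})

Answer: 30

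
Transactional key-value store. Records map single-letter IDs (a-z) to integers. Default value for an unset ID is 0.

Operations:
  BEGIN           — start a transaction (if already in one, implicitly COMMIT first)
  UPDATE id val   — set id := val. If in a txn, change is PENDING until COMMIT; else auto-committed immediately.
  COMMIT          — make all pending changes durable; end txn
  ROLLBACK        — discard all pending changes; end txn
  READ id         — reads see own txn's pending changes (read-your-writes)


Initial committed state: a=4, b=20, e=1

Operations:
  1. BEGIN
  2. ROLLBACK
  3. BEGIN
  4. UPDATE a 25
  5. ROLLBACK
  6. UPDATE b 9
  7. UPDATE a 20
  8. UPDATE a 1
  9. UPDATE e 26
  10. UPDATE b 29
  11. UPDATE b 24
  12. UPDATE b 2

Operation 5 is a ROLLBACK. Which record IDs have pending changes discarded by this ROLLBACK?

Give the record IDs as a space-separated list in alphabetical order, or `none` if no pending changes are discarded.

Answer: a

Derivation:
Initial committed: {a=4, b=20, e=1}
Op 1: BEGIN: in_txn=True, pending={}
Op 2: ROLLBACK: discarded pending []; in_txn=False
Op 3: BEGIN: in_txn=True, pending={}
Op 4: UPDATE a=25 (pending; pending now {a=25})
Op 5: ROLLBACK: discarded pending ['a']; in_txn=False
Op 6: UPDATE b=9 (auto-commit; committed b=9)
Op 7: UPDATE a=20 (auto-commit; committed a=20)
Op 8: UPDATE a=1 (auto-commit; committed a=1)
Op 9: UPDATE e=26 (auto-commit; committed e=26)
Op 10: UPDATE b=29 (auto-commit; committed b=29)
Op 11: UPDATE b=24 (auto-commit; committed b=24)
Op 12: UPDATE b=2 (auto-commit; committed b=2)
ROLLBACK at op 5 discards: ['a']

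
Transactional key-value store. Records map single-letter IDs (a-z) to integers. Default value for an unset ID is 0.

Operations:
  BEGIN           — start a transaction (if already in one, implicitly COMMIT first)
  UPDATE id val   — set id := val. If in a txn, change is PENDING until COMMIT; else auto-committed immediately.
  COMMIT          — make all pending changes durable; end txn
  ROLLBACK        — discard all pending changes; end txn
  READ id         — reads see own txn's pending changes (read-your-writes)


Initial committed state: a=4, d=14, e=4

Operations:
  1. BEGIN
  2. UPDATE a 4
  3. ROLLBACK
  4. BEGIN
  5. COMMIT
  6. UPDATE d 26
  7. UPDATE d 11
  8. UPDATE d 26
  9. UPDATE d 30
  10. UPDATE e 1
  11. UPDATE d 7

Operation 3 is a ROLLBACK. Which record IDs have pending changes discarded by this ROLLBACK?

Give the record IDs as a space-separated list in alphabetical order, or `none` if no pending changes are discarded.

Answer: a

Derivation:
Initial committed: {a=4, d=14, e=4}
Op 1: BEGIN: in_txn=True, pending={}
Op 2: UPDATE a=4 (pending; pending now {a=4})
Op 3: ROLLBACK: discarded pending ['a']; in_txn=False
Op 4: BEGIN: in_txn=True, pending={}
Op 5: COMMIT: merged [] into committed; committed now {a=4, d=14, e=4}
Op 6: UPDATE d=26 (auto-commit; committed d=26)
Op 7: UPDATE d=11 (auto-commit; committed d=11)
Op 8: UPDATE d=26 (auto-commit; committed d=26)
Op 9: UPDATE d=30 (auto-commit; committed d=30)
Op 10: UPDATE e=1 (auto-commit; committed e=1)
Op 11: UPDATE d=7 (auto-commit; committed d=7)
ROLLBACK at op 3 discards: ['a']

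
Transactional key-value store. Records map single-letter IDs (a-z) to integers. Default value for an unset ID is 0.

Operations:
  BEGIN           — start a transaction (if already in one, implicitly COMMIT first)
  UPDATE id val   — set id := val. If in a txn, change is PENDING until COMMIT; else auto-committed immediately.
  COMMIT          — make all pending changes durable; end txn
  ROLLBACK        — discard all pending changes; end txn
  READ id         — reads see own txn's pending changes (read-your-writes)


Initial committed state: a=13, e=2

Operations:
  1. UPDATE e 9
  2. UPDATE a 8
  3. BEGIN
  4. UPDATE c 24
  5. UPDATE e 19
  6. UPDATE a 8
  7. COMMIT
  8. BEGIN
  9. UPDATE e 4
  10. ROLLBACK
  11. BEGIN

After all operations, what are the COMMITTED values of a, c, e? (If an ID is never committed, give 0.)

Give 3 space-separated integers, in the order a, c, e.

Answer: 8 24 19

Derivation:
Initial committed: {a=13, e=2}
Op 1: UPDATE e=9 (auto-commit; committed e=9)
Op 2: UPDATE a=8 (auto-commit; committed a=8)
Op 3: BEGIN: in_txn=True, pending={}
Op 4: UPDATE c=24 (pending; pending now {c=24})
Op 5: UPDATE e=19 (pending; pending now {c=24, e=19})
Op 6: UPDATE a=8 (pending; pending now {a=8, c=24, e=19})
Op 7: COMMIT: merged ['a', 'c', 'e'] into committed; committed now {a=8, c=24, e=19}
Op 8: BEGIN: in_txn=True, pending={}
Op 9: UPDATE e=4 (pending; pending now {e=4})
Op 10: ROLLBACK: discarded pending ['e']; in_txn=False
Op 11: BEGIN: in_txn=True, pending={}
Final committed: {a=8, c=24, e=19}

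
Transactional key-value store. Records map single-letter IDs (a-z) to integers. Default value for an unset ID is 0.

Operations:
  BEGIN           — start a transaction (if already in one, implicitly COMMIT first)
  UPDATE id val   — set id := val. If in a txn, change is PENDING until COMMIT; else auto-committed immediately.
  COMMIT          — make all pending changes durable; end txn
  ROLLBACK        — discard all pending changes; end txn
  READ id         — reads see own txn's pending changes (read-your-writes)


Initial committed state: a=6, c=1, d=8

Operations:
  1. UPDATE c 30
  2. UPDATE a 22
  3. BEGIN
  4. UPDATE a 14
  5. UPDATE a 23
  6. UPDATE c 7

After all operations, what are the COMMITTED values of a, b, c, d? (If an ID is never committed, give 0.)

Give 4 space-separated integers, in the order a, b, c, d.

Answer: 22 0 30 8

Derivation:
Initial committed: {a=6, c=1, d=8}
Op 1: UPDATE c=30 (auto-commit; committed c=30)
Op 2: UPDATE a=22 (auto-commit; committed a=22)
Op 3: BEGIN: in_txn=True, pending={}
Op 4: UPDATE a=14 (pending; pending now {a=14})
Op 5: UPDATE a=23 (pending; pending now {a=23})
Op 6: UPDATE c=7 (pending; pending now {a=23, c=7})
Final committed: {a=22, c=30, d=8}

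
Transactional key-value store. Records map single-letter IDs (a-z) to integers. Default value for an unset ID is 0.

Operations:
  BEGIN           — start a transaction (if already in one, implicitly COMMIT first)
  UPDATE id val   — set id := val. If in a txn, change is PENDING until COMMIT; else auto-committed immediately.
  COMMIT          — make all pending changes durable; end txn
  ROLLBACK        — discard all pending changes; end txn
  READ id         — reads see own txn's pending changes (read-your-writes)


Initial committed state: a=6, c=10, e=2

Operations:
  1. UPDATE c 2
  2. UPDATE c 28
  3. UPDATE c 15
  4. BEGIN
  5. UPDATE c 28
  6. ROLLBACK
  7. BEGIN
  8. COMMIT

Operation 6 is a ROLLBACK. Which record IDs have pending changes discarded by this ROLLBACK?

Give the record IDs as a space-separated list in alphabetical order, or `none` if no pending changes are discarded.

Initial committed: {a=6, c=10, e=2}
Op 1: UPDATE c=2 (auto-commit; committed c=2)
Op 2: UPDATE c=28 (auto-commit; committed c=28)
Op 3: UPDATE c=15 (auto-commit; committed c=15)
Op 4: BEGIN: in_txn=True, pending={}
Op 5: UPDATE c=28 (pending; pending now {c=28})
Op 6: ROLLBACK: discarded pending ['c']; in_txn=False
Op 7: BEGIN: in_txn=True, pending={}
Op 8: COMMIT: merged [] into committed; committed now {a=6, c=15, e=2}
ROLLBACK at op 6 discards: ['c']

Answer: c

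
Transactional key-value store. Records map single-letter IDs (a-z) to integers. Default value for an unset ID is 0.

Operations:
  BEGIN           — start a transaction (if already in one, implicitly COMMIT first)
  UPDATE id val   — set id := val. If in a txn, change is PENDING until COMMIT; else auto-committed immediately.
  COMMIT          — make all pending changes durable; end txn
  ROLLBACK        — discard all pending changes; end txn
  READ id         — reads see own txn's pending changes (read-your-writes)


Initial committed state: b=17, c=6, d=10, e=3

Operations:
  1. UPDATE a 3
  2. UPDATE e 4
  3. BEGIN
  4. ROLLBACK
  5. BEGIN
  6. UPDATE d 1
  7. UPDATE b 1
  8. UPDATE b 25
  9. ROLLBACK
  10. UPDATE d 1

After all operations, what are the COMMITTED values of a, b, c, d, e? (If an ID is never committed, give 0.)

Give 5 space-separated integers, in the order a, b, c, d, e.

Answer: 3 17 6 1 4

Derivation:
Initial committed: {b=17, c=6, d=10, e=3}
Op 1: UPDATE a=3 (auto-commit; committed a=3)
Op 2: UPDATE e=4 (auto-commit; committed e=4)
Op 3: BEGIN: in_txn=True, pending={}
Op 4: ROLLBACK: discarded pending []; in_txn=False
Op 5: BEGIN: in_txn=True, pending={}
Op 6: UPDATE d=1 (pending; pending now {d=1})
Op 7: UPDATE b=1 (pending; pending now {b=1, d=1})
Op 8: UPDATE b=25 (pending; pending now {b=25, d=1})
Op 9: ROLLBACK: discarded pending ['b', 'd']; in_txn=False
Op 10: UPDATE d=1 (auto-commit; committed d=1)
Final committed: {a=3, b=17, c=6, d=1, e=4}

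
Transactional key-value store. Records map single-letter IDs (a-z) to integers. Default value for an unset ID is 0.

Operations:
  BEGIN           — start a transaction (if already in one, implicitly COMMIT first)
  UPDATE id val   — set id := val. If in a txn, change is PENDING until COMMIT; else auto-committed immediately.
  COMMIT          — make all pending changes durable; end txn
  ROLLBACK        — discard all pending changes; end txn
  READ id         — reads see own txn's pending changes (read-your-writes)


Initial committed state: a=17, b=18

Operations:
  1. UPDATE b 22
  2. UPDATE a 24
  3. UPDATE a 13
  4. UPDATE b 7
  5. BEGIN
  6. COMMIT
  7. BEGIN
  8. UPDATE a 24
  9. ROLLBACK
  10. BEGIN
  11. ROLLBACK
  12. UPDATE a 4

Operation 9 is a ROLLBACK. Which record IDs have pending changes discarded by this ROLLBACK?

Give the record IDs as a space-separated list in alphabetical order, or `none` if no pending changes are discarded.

Answer: a

Derivation:
Initial committed: {a=17, b=18}
Op 1: UPDATE b=22 (auto-commit; committed b=22)
Op 2: UPDATE a=24 (auto-commit; committed a=24)
Op 3: UPDATE a=13 (auto-commit; committed a=13)
Op 4: UPDATE b=7 (auto-commit; committed b=7)
Op 5: BEGIN: in_txn=True, pending={}
Op 6: COMMIT: merged [] into committed; committed now {a=13, b=7}
Op 7: BEGIN: in_txn=True, pending={}
Op 8: UPDATE a=24 (pending; pending now {a=24})
Op 9: ROLLBACK: discarded pending ['a']; in_txn=False
Op 10: BEGIN: in_txn=True, pending={}
Op 11: ROLLBACK: discarded pending []; in_txn=False
Op 12: UPDATE a=4 (auto-commit; committed a=4)
ROLLBACK at op 9 discards: ['a']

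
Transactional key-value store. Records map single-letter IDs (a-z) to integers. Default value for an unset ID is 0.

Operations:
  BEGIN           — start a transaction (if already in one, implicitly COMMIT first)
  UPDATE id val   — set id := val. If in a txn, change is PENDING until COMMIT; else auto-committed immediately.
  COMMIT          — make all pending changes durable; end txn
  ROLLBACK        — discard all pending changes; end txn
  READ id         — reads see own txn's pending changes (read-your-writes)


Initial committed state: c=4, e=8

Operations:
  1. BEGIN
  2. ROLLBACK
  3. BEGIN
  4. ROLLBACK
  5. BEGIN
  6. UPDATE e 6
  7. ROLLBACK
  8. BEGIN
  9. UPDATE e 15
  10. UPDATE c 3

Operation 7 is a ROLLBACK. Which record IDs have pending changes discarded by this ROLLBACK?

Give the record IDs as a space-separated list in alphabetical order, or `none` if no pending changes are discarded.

Initial committed: {c=4, e=8}
Op 1: BEGIN: in_txn=True, pending={}
Op 2: ROLLBACK: discarded pending []; in_txn=False
Op 3: BEGIN: in_txn=True, pending={}
Op 4: ROLLBACK: discarded pending []; in_txn=False
Op 5: BEGIN: in_txn=True, pending={}
Op 6: UPDATE e=6 (pending; pending now {e=6})
Op 7: ROLLBACK: discarded pending ['e']; in_txn=False
Op 8: BEGIN: in_txn=True, pending={}
Op 9: UPDATE e=15 (pending; pending now {e=15})
Op 10: UPDATE c=3 (pending; pending now {c=3, e=15})
ROLLBACK at op 7 discards: ['e']

Answer: e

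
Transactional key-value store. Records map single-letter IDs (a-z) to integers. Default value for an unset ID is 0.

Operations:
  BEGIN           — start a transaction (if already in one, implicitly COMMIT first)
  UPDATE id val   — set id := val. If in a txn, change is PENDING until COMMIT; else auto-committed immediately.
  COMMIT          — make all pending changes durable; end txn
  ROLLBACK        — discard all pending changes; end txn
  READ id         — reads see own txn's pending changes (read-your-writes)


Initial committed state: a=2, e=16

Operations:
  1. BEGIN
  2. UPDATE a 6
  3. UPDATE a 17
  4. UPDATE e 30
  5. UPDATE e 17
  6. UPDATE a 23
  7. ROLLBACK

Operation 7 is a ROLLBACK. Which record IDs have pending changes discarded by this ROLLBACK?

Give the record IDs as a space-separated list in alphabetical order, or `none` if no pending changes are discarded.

Answer: a e

Derivation:
Initial committed: {a=2, e=16}
Op 1: BEGIN: in_txn=True, pending={}
Op 2: UPDATE a=6 (pending; pending now {a=6})
Op 3: UPDATE a=17 (pending; pending now {a=17})
Op 4: UPDATE e=30 (pending; pending now {a=17, e=30})
Op 5: UPDATE e=17 (pending; pending now {a=17, e=17})
Op 6: UPDATE a=23 (pending; pending now {a=23, e=17})
Op 7: ROLLBACK: discarded pending ['a', 'e']; in_txn=False
ROLLBACK at op 7 discards: ['a', 'e']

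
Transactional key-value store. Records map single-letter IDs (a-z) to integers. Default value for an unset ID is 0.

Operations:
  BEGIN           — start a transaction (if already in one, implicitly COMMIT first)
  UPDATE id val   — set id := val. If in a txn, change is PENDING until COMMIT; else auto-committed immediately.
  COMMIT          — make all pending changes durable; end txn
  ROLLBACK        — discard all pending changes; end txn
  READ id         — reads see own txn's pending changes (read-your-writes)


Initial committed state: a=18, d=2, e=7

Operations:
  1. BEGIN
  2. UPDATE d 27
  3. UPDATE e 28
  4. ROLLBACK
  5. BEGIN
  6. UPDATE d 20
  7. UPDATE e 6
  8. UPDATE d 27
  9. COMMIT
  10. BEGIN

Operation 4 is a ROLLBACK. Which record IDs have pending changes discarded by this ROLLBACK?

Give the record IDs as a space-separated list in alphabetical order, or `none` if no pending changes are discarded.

Initial committed: {a=18, d=2, e=7}
Op 1: BEGIN: in_txn=True, pending={}
Op 2: UPDATE d=27 (pending; pending now {d=27})
Op 3: UPDATE e=28 (pending; pending now {d=27, e=28})
Op 4: ROLLBACK: discarded pending ['d', 'e']; in_txn=False
Op 5: BEGIN: in_txn=True, pending={}
Op 6: UPDATE d=20 (pending; pending now {d=20})
Op 7: UPDATE e=6 (pending; pending now {d=20, e=6})
Op 8: UPDATE d=27 (pending; pending now {d=27, e=6})
Op 9: COMMIT: merged ['d', 'e'] into committed; committed now {a=18, d=27, e=6}
Op 10: BEGIN: in_txn=True, pending={}
ROLLBACK at op 4 discards: ['d', 'e']

Answer: d e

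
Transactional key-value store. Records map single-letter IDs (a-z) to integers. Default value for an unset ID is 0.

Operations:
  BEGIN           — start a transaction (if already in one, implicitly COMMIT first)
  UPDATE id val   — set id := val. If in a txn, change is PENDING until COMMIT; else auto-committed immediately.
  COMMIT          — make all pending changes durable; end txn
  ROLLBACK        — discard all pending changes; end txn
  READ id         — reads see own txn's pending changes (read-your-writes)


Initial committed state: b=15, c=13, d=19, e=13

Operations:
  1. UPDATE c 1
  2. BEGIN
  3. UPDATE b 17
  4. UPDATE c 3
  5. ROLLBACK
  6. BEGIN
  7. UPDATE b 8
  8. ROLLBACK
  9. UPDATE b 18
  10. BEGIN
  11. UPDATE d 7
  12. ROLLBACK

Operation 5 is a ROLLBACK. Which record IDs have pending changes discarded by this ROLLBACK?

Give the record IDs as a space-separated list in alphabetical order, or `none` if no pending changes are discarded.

Answer: b c

Derivation:
Initial committed: {b=15, c=13, d=19, e=13}
Op 1: UPDATE c=1 (auto-commit; committed c=1)
Op 2: BEGIN: in_txn=True, pending={}
Op 3: UPDATE b=17 (pending; pending now {b=17})
Op 4: UPDATE c=3 (pending; pending now {b=17, c=3})
Op 5: ROLLBACK: discarded pending ['b', 'c']; in_txn=False
Op 6: BEGIN: in_txn=True, pending={}
Op 7: UPDATE b=8 (pending; pending now {b=8})
Op 8: ROLLBACK: discarded pending ['b']; in_txn=False
Op 9: UPDATE b=18 (auto-commit; committed b=18)
Op 10: BEGIN: in_txn=True, pending={}
Op 11: UPDATE d=7 (pending; pending now {d=7})
Op 12: ROLLBACK: discarded pending ['d']; in_txn=False
ROLLBACK at op 5 discards: ['b', 'c']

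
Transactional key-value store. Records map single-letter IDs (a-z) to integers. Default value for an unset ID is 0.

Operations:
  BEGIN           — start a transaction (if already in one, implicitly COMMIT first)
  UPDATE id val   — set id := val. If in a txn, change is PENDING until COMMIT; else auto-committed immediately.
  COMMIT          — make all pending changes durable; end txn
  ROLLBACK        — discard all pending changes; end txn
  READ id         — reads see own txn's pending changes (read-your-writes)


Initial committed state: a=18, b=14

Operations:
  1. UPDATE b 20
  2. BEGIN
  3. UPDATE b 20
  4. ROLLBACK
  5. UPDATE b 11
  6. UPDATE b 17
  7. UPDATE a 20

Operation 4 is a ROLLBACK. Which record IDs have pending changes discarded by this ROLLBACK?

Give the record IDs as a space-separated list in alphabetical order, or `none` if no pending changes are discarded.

Initial committed: {a=18, b=14}
Op 1: UPDATE b=20 (auto-commit; committed b=20)
Op 2: BEGIN: in_txn=True, pending={}
Op 3: UPDATE b=20 (pending; pending now {b=20})
Op 4: ROLLBACK: discarded pending ['b']; in_txn=False
Op 5: UPDATE b=11 (auto-commit; committed b=11)
Op 6: UPDATE b=17 (auto-commit; committed b=17)
Op 7: UPDATE a=20 (auto-commit; committed a=20)
ROLLBACK at op 4 discards: ['b']

Answer: b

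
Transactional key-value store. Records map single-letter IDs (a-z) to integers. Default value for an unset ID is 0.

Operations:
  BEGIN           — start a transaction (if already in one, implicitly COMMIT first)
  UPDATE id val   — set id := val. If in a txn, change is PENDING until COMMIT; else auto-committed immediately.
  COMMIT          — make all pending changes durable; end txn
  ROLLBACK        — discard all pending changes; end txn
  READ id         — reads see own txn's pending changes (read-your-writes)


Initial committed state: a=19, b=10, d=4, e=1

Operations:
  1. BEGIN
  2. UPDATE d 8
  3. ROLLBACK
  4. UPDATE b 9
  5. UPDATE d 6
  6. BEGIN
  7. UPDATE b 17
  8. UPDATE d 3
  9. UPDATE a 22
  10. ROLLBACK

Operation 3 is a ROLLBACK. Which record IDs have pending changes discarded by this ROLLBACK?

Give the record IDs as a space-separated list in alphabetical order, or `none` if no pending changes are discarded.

Answer: d

Derivation:
Initial committed: {a=19, b=10, d=4, e=1}
Op 1: BEGIN: in_txn=True, pending={}
Op 2: UPDATE d=8 (pending; pending now {d=8})
Op 3: ROLLBACK: discarded pending ['d']; in_txn=False
Op 4: UPDATE b=9 (auto-commit; committed b=9)
Op 5: UPDATE d=6 (auto-commit; committed d=6)
Op 6: BEGIN: in_txn=True, pending={}
Op 7: UPDATE b=17 (pending; pending now {b=17})
Op 8: UPDATE d=3 (pending; pending now {b=17, d=3})
Op 9: UPDATE a=22 (pending; pending now {a=22, b=17, d=3})
Op 10: ROLLBACK: discarded pending ['a', 'b', 'd']; in_txn=False
ROLLBACK at op 3 discards: ['d']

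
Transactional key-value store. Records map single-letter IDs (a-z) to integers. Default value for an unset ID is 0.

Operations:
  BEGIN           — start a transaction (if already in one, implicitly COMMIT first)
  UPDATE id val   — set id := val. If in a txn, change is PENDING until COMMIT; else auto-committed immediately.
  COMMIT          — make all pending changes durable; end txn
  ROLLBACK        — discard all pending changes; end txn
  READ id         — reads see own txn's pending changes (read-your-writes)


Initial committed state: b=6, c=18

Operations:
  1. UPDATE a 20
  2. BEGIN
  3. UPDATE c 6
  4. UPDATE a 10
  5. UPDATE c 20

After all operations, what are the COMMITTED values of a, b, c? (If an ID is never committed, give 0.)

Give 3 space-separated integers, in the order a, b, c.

Answer: 20 6 18

Derivation:
Initial committed: {b=6, c=18}
Op 1: UPDATE a=20 (auto-commit; committed a=20)
Op 2: BEGIN: in_txn=True, pending={}
Op 3: UPDATE c=6 (pending; pending now {c=6})
Op 4: UPDATE a=10 (pending; pending now {a=10, c=6})
Op 5: UPDATE c=20 (pending; pending now {a=10, c=20})
Final committed: {a=20, b=6, c=18}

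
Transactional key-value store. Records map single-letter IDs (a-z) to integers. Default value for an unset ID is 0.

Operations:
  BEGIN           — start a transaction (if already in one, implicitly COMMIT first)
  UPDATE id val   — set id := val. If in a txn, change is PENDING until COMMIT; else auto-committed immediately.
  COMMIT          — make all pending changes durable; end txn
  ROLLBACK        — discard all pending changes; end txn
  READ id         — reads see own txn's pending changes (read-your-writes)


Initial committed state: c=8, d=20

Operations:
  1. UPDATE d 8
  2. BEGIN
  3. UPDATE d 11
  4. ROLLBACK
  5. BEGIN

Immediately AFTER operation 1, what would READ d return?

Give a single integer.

Answer: 8

Derivation:
Initial committed: {c=8, d=20}
Op 1: UPDATE d=8 (auto-commit; committed d=8)
After op 1: visible(d) = 8 (pending={}, committed={c=8, d=8})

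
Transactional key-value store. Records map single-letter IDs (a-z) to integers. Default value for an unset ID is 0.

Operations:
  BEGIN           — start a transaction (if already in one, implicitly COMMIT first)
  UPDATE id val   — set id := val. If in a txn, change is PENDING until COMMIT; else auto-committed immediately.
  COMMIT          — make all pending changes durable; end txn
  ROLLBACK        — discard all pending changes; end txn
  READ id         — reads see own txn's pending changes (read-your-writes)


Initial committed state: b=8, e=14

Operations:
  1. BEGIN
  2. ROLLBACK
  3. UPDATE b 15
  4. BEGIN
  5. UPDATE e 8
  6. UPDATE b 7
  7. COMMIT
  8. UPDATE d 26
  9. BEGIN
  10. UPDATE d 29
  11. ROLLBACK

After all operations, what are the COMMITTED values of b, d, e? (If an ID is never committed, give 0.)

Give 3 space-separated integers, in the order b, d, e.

Initial committed: {b=8, e=14}
Op 1: BEGIN: in_txn=True, pending={}
Op 2: ROLLBACK: discarded pending []; in_txn=False
Op 3: UPDATE b=15 (auto-commit; committed b=15)
Op 4: BEGIN: in_txn=True, pending={}
Op 5: UPDATE e=8 (pending; pending now {e=8})
Op 6: UPDATE b=7 (pending; pending now {b=7, e=8})
Op 7: COMMIT: merged ['b', 'e'] into committed; committed now {b=7, e=8}
Op 8: UPDATE d=26 (auto-commit; committed d=26)
Op 9: BEGIN: in_txn=True, pending={}
Op 10: UPDATE d=29 (pending; pending now {d=29})
Op 11: ROLLBACK: discarded pending ['d']; in_txn=False
Final committed: {b=7, d=26, e=8}

Answer: 7 26 8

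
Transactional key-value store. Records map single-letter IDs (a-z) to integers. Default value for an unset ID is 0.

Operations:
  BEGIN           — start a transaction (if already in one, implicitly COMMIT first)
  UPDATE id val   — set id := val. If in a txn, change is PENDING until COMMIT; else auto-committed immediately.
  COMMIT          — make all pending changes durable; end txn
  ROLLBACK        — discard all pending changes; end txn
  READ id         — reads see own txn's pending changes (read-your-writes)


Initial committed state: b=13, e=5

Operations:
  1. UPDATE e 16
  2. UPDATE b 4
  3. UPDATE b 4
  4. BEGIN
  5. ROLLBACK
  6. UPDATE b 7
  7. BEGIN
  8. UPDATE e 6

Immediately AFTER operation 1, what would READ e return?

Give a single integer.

Initial committed: {b=13, e=5}
Op 1: UPDATE e=16 (auto-commit; committed e=16)
After op 1: visible(e) = 16 (pending={}, committed={b=13, e=16})

Answer: 16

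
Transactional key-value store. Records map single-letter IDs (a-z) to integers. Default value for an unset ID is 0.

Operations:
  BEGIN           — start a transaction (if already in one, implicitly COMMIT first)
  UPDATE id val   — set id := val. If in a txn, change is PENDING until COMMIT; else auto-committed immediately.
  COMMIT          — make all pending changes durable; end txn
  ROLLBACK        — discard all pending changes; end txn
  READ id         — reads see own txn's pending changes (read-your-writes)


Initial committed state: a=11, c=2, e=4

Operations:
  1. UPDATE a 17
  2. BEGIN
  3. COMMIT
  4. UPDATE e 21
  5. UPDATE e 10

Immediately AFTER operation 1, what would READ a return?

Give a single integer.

Initial committed: {a=11, c=2, e=4}
Op 1: UPDATE a=17 (auto-commit; committed a=17)
After op 1: visible(a) = 17 (pending={}, committed={a=17, c=2, e=4})

Answer: 17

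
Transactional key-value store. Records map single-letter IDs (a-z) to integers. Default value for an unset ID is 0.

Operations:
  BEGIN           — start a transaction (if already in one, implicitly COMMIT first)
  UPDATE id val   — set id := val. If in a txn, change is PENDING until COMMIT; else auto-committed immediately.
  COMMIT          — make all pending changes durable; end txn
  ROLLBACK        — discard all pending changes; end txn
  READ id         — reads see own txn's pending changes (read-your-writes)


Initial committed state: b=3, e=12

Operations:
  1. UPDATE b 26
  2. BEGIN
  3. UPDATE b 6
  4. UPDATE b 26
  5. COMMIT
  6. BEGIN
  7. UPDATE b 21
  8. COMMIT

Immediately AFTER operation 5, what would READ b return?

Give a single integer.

Initial committed: {b=3, e=12}
Op 1: UPDATE b=26 (auto-commit; committed b=26)
Op 2: BEGIN: in_txn=True, pending={}
Op 3: UPDATE b=6 (pending; pending now {b=6})
Op 4: UPDATE b=26 (pending; pending now {b=26})
Op 5: COMMIT: merged ['b'] into committed; committed now {b=26, e=12}
After op 5: visible(b) = 26 (pending={}, committed={b=26, e=12})

Answer: 26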